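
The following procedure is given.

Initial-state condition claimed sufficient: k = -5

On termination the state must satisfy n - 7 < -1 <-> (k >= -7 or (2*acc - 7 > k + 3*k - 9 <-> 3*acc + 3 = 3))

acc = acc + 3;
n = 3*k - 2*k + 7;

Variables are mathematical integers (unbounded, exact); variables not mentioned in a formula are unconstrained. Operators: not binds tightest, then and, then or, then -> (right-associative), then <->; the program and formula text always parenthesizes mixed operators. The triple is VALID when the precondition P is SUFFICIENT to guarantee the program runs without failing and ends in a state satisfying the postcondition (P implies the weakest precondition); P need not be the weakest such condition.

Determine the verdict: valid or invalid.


Working backward. After the program, the postcondition n - 7 < -1 <-> (k >= -7 or (2*acc - 7 > k + 3*k - 9 <-> 3*acc + 3 = 3)) must hold; in canonical form it is n < 6 <-> (k >= -7 or (2*acc > 4*k - 2 <-> 3*acc = 0)).
Before n := 3*k - 2*k + 7: k < -1 <-> (k >= -7 or (2*acc > 4*k - 2 <-> 3*acc = 0))
Before acc := acc + 3: k < -1 <-> (k >= -7 or (2*acc > 4*k - 8 <-> 3*acc = -9))
The weakest precondition is k < -1 <-> (k >= -7 or (2*acc > 4*k - 8 <-> 3*acc = -9)).
Check whether k = -5 implies it.
Every state satisfying the precondition satisfies the weakest precondition: the implication holds.
Answer: valid


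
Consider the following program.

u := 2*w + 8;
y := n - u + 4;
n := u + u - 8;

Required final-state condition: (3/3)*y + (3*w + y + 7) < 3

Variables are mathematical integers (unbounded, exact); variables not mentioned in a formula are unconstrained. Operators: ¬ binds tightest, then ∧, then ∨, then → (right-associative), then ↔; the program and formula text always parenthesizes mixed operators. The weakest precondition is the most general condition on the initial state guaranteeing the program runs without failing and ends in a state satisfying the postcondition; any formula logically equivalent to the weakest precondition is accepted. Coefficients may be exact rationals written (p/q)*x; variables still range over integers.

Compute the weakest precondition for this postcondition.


Working backward. After the program, the postcondition (3/3)*y + (3*w + y + 7) < 3 must hold; in canonical form it is 3*w + 2*y < -4.
Before n := u + u - 8: 3*w + 2*y < -4
Before y := n - u + 4: 2*n + 3*w < 2*u - 12
Before u := 2*w + 8: 2*n < w + 4
Answer: WP = 2*n < w + 4


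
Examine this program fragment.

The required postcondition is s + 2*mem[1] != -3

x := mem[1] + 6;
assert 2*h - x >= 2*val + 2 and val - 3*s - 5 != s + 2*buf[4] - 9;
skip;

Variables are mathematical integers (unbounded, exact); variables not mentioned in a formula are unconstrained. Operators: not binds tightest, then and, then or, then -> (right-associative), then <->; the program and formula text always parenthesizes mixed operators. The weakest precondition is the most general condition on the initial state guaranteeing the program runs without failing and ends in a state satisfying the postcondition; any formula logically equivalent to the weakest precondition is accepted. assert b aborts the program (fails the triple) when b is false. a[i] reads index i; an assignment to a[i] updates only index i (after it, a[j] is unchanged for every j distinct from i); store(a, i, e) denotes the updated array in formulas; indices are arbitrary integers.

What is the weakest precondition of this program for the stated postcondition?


Working backward. After the program, the postcondition s + 2*mem[1] != -3 must hold; in canonical form it is 2*mem[1] + s != -3.
Before skip: 2*mem[1] + s != -3
Before assert 2*h - x >= 2*val + 2 and val - 3*s - 5 != s + 2*buf[4] - 9: 2*h >= 2*val + x + 2 and val != 2*buf[4] + 4*s - 4 and 2*mem[1] + s != -3
Before x := mem[1] + 6: 2*h >= mem[1] + 2*val + 8 and val != 2*buf[4] + 4*s - 4 and 2*mem[1] + s != -3
Answer: WP = 2*h >= mem[1] + 2*val + 8 and val != 2*buf[4] + 4*s - 4 and 2*mem[1] + s != -3


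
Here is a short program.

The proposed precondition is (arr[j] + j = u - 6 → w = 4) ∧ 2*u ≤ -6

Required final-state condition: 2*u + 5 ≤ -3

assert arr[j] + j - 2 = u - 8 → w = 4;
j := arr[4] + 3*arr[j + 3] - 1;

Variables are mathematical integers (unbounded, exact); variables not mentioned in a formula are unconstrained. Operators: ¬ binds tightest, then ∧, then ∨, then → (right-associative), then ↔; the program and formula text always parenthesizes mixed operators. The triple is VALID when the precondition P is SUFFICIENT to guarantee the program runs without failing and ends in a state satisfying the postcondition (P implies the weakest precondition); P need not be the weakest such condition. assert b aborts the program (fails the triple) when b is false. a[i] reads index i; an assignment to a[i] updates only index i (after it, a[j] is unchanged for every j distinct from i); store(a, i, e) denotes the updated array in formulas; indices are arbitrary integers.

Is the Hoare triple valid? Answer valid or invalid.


Working backward. After the program, the postcondition 2*u + 5 ≤ -3 must hold; in canonical form it is 2*u ≤ -8.
Before j := arr[4] + 3*arr[j + 3] - 1: 2*u ≤ -8
Before assert arr[j] + j - 2 = u - 8 → w = 4: (arr[j] + j = u - 6 → w = 4) ∧ 2*u ≤ -8
The weakest precondition is (arr[j] + j = u - 6 → w = 4) ∧ 2*u ≤ -8.
Check whether (arr[j] + j = u - 6 → w = 4) ∧ 2*u ≤ -6 implies it.
Countermodel: at the initial state arr = {[0] = 0, elsewhere 0}, j = 0, u = -3, w = 4, the precondition holds but the weakest precondition fails.
Answer: invalid


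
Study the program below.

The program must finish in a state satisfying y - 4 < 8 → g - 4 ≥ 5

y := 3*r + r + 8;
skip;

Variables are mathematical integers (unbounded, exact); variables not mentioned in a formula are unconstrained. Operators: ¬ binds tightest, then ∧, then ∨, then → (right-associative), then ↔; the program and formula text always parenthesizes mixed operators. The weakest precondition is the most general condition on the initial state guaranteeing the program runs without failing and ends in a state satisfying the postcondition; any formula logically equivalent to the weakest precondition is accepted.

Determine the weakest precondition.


Working backward. After the program, the postcondition y - 4 < 8 → g - 4 ≥ 5 must hold; in canonical form it is y < 12 → g ≥ 9.
Before skip: y < 12 → g ≥ 9
Before y := 3*r + r + 8: 4*r < 4 → g ≥ 9
Answer: WP = 4*r < 4 → g ≥ 9


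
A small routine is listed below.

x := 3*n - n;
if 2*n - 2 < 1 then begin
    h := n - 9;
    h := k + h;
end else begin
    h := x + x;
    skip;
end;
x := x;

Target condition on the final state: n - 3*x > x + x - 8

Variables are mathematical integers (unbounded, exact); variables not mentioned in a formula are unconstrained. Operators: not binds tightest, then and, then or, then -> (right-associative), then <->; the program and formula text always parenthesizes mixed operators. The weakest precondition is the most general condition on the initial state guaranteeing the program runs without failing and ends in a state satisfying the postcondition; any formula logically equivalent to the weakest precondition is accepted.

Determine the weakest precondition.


Working backward. After the program, the postcondition n - 3*x > x + x - 8 must hold; in canonical form it is n > 5*x - 8.
Before x := x: n > 5*x - 8
Then branch requires n > 5*x - 8; else branch requires n > 5*x - 8.
Before the if: (2*n < 3 -> n > 5*x - 8) and ((not (2*n < 3)) -> n > 5*x - 8)
Before x := 3*n - n: (2*n < 3 -> 9*n < 8) and ((not (2*n < 3)) -> 9*n < 8)
Answer: WP = (2*n < 3 -> 9*n < 8) and ((not (2*n < 3)) -> 9*n < 8)


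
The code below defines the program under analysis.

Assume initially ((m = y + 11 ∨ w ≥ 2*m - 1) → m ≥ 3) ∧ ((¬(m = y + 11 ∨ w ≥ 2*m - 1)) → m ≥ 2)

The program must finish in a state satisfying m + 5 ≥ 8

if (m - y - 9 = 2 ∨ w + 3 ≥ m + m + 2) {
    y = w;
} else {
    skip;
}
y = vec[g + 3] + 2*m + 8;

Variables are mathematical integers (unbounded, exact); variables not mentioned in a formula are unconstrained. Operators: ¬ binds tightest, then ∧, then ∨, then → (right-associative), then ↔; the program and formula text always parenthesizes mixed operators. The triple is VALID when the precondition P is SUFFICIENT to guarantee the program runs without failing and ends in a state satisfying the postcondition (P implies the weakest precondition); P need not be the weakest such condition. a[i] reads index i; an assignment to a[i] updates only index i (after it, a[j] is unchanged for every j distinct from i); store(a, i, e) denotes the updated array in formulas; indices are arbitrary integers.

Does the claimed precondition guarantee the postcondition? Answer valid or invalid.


Working backward. After the program, the postcondition m + 5 ≥ 8 must hold; in canonical form it is m ≥ 3.
Before y := vec[g + 3] + 2*m + 8: m ≥ 3
Then branch requires m ≥ 3; else branch requires m ≥ 3.
Before the if: ((m = y + 11 ∨ w ≥ 2*m - 1) → m ≥ 3) ∧ ((¬(m = y + 11 ∨ w ≥ 2*m - 1)) → m ≥ 3)
The weakest precondition is ((m = y + 11 ∨ w ≥ 2*m - 1) → m ≥ 3) ∧ ((¬(m = y + 11 ∨ w ≥ 2*m - 1)) → m ≥ 3).
Check whether ((m = y + 11 ∨ w ≥ 2*m - 1) → m ≥ 3) ∧ ((¬(m = y + 11 ∨ w ≥ 2*m - 1)) → m ≥ 2) implies it.
Countermodel: at the initial state m = 2, w = 2, y = -8, the precondition holds but the weakest precondition fails.
Answer: invalid


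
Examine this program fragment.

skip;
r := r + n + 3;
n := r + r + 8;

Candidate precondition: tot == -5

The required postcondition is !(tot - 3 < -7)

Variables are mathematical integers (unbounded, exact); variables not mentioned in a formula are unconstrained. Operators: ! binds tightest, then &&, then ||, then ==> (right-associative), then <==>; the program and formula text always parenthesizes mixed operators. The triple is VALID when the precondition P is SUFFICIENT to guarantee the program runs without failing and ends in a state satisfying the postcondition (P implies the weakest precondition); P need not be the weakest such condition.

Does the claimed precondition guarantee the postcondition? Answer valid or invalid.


Working backward. After the program, the postcondition !(tot - 3 < -7) must hold; in canonical form it is !(tot < -4).
Before n := r + r + 8: !(tot < -4)
Before r := r + n + 3: !(tot < -4)
Before skip: !(tot < -4)
The weakest precondition is !(tot < -4).
Check whether tot == -5 implies it.
Countermodel: at the initial state tot = -5, the precondition holds but the weakest precondition fails.
Answer: invalid


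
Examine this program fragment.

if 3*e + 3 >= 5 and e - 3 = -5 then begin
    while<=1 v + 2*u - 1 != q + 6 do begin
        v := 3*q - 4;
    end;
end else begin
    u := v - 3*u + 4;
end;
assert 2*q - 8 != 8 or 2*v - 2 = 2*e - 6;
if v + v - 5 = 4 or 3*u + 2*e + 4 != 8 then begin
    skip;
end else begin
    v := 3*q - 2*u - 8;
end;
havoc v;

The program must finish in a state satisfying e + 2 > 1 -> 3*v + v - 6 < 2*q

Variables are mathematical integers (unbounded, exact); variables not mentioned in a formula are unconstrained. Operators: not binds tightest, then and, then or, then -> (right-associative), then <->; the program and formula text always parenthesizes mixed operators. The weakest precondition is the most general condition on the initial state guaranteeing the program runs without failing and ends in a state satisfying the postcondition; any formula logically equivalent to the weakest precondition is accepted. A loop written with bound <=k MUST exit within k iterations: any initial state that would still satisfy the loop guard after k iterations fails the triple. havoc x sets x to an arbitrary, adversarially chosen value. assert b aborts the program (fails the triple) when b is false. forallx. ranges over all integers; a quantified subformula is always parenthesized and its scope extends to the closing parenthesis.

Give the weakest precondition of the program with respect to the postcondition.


Working backward. After the program, the postcondition e + 2 > 1 -> 3*v + v - 6 < 2*q must hold; in canonical form it is e > -1 -> 4*v < 2*q + 6.
Before havoc v: forall v_1. (e > -1 -> 4*v_1 < 2*q + 6)
Then branch requires forall v_1. (e > -1 -> 4*v_1 < 2*q + 6); else branch requires forall v_1. (e > -1 -> 4*v_1 < 2*q + 6).
Before the if: ((2*v = 9 or 2*e + 3*u != 4) -> (forall v_1. (e > -1 -> 4*v_1 < 2*q + 6))) and ((not (2*v = 9 or 2*e + 3*u != 4)) -> (forall v_1. (e > -1 -> 4*v_1 < 2*q + 6)))
Before assert 2*q - 8 != 8 or 2*v - 2 = 2*e - 6: (2*q != 16 or 2*v = 2*e - 4) and ((2*v = 9 or 2*e + 3*u != 4) -> (forall v_1. (e > -1 -> 4*v_1 < 2*q + 6))) and ((not (2*v = 9 or 2*e + 3*u != 4)) -> (forall v_1. (e > -1 -> 4*v_1 < 2*q + 6)))
Then branch requires (2*u + v != q + 7 -> ((not (2*q + 2*u != 11)) and (2*q != 16 or 6*q = 2*e + 4) and ((6*q = 17 or 2*e + 3*u != 4) -> (forall v_1. (e > -1 -> 4*v_1 < 2*q + 6))) and ((not (6*q = 17 or 2*e + 3*u != 4)) -> (forall v_1. (e > -1 -> 4*v_1 < 2*q + 6))))) and ((not (2*u + v != q + 7)) -> ((2*q != 16 or 2*v = 2*e - 4) and ((2*v = 9 or 2*e + 3*u != 4) -> (forall v_1. (e > -1 -> 4*v_1 < 2*q + 6))) and ((not (2*v = 9 or 2*e + 3*u != 4)) -> (forall v_1. (e > -1 -> 4*v_1 < 2*q + 6))))); else branch requires (2*q != 16 or 2*v = 2*e - 4) and ((2*v = 9 or 2*e + 3*v != 9*u - 8) -> (forall v_1. (e > -1 -> 4*v_1 < 2*q + 6))) and ((not (2*v = 9 or 2*e + 3*v != 9*u - 8)) -> (forall v_1. (e > -1 -> 4*v_1 < 2*q + 6))).
Before the if: ((3*e >= 2 and e = -2) -> ((2*u + v != q + 7 -> ((not (2*q + 2*u != 11)) and (2*q != 16 or 6*q = 2*e + 4) and ((6*q = 17 or 2*e + 3*u != 4) -> (forall v_1. (e > -1 -> 4*v_1 < 2*q + 6))) and ((not (6*q = 17 or 2*e + 3*u != 4)) -> (forall v_1. (e > -1 -> 4*v_1 < 2*q + 6))))) and ((not (2*u + v != q + 7)) -> ((2*q != 16 or 2*v = 2*e - 4) and ((2*v = 9 or 2*e + 3*u != 4) -> (forall v_1. (e > -1 -> 4*v_1 < 2*q + 6))) and ((not (2*v = 9 or 2*e + 3*u != 4)) -> (forall v_1. (e > -1 -> 4*v_1 < 2*q + 6))))))) and ((not (3*e >= 2 and e = -2)) -> ((2*q != 16 or 2*v = 2*e - 4) and ((2*v = 9 or 2*e + 3*v != 9*u - 8) -> (forall v_1. (e > -1 -> 4*v_1 < 2*q + 6))) and ((not (2*v = 9 or 2*e + 3*v != 9*u - 8)) -> (forall v_1. (e > -1 -> 4*v_1 < 2*q + 6)))))
Answer: WP = ((3*e >= 2 and e = -2) -> ((2*u + v != q + 7 -> ((not (2*q + 2*u != 11)) and (2*q != 16 or 6*q = 2*e + 4) and ((6*q = 17 or 2*e + 3*u != 4) -> (forall v_1. (e > -1 -> 4*v_1 < 2*q + 6))) and ((not (6*q = 17 or 2*e + 3*u != 4)) -> (forall v_1. (e > -1 -> 4*v_1 < 2*q + 6))))) and ((not (2*u + v != q + 7)) -> ((2*q != 16 or 2*v = 2*e - 4) and ((2*v = 9 or 2*e + 3*u != 4) -> (forall v_1. (e > -1 -> 4*v_1 < 2*q + 6))) and ((not (2*v = 9 or 2*e + 3*u != 4)) -> (forall v_1. (e > -1 -> 4*v_1 < 2*q + 6))))))) and ((not (3*e >= 2 and e = -2)) -> ((2*q != 16 or 2*v = 2*e - 4) and ((2*v = 9 or 2*e + 3*v != 9*u - 8) -> (forall v_1. (e > -1 -> 4*v_1 < 2*q + 6))) and ((not (2*v = 9 or 2*e + 3*v != 9*u - 8)) -> (forall v_1. (e > -1 -> 4*v_1 < 2*q + 6)))))


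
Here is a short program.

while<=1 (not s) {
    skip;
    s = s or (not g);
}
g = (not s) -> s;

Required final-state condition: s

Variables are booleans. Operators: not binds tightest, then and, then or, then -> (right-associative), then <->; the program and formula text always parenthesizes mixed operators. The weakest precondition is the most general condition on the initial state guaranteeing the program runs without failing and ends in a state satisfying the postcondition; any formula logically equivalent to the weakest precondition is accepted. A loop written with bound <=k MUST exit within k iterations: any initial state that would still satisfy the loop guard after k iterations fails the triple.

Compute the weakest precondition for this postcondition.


Working backward. After the program, s must hold.
Before g := (not s) -> s: s
Before the loop (bound <=1), unroll the exhaustion recursion (WP_0 = exit-now case; WP_j = one more guarded iteration, up to j = 1):
  WP_0: s
  WP_1: (not s) -> (s or (not g))
So before the loop: (not s) -> (s or (not g))
Answer: WP = (not s) -> (s or (not g))


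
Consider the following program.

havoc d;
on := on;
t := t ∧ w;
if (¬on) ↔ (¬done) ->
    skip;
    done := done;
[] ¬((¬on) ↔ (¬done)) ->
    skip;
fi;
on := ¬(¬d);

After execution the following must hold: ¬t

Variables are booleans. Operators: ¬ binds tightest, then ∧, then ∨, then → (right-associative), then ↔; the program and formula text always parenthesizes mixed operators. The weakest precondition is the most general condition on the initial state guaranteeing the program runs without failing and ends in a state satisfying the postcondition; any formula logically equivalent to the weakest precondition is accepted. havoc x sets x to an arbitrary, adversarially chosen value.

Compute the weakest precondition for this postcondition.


Working backward. After the program, ¬t must hold.
Before on := ¬(¬d): ¬t
Then branch requires ¬t; else branch requires ¬t.
Before the if: (((¬on) ↔ (¬done)) → (¬t)) ∧ ((¬((¬on) ↔ (¬done))) → (¬t))
Before t := t ∧ w: (((¬on) ↔ (¬done)) → (¬(t ∧ w))) ∧ ((¬((¬on) ↔ (¬done))) → (¬(t ∧ w)))
Before on := on: (((¬on) ↔ (¬done)) → (¬(t ∧ w))) ∧ ((¬((¬on) ↔ (¬done))) → (¬(t ∧ w)))
Before havoc d: (((¬on) ↔ (¬done)) → (¬(t ∧ w))) ∧ ((¬((¬on) ↔ (¬done))) → (¬(t ∧ w)))
Answer: WP = (((¬on) ↔ (¬done)) → (¬(t ∧ w))) ∧ ((¬((¬on) ↔ (¬done))) → (¬(t ∧ w)))


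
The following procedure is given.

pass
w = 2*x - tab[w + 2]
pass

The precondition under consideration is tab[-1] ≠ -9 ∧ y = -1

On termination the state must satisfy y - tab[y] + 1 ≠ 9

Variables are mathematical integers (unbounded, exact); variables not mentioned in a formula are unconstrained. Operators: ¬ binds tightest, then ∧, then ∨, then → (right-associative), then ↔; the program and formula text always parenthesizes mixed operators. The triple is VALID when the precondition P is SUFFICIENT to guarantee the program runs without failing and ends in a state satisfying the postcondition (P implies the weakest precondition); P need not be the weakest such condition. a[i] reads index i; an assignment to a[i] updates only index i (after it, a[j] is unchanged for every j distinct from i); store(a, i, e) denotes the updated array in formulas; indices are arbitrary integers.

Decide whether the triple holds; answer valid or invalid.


Working backward. After the program, the postcondition y - tab[y] + 1 ≠ 9 must hold; in canonical form it is y ≠ tab[y] + 8.
Before skip: y ≠ tab[y] + 8
Before w := 2*x - tab[w + 2]: y ≠ tab[y] + 8
Before skip: y ≠ tab[y] + 8
The weakest precondition is y ≠ tab[y] + 8.
Check whether tab[-1] ≠ -9 ∧ y = -1 implies it.
Every state satisfying the precondition satisfies the weakest precondition: the implication holds.
Answer: valid


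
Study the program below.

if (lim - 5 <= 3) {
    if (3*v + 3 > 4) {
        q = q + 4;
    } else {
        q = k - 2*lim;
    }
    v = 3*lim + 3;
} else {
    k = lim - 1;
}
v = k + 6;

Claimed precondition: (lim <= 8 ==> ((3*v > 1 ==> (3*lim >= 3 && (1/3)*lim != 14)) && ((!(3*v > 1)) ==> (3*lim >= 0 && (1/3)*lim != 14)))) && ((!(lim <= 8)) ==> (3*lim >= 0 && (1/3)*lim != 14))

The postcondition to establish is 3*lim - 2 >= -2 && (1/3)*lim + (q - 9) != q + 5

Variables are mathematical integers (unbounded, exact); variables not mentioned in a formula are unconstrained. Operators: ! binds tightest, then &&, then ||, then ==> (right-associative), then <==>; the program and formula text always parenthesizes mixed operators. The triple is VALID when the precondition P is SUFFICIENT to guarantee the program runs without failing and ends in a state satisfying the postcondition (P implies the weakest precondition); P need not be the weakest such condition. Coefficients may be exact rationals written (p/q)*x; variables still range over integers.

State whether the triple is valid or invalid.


Working backward. After the program, the postcondition 3*lim - 2 >= -2 && (1/3)*lim + (q - 9) != q + 5 must hold; in canonical form it is 3*lim >= 0 && (1/3)*lim != 14.
Before v := k + 6: 3*lim >= 0 && (1/3)*lim != 14
Then branch requires (3*v > 1 ==> (3*lim >= 0 && (1/3)*lim != 14)) && ((!(3*v > 1)) ==> (3*lim >= 0 && (1/3)*lim != 14)); else branch requires 3*lim >= 0 && (1/3)*lim != 14.
Before the if: (lim <= 8 ==> ((3*v > 1 ==> (3*lim >= 0 && (1/3)*lim != 14)) && ((!(3*v > 1)) ==> (3*lim >= 0 && (1/3)*lim != 14)))) && ((!(lim <= 8)) ==> (3*lim >= 0 && (1/3)*lim != 14))
The weakest precondition is (lim <= 8 ==> ((3*v > 1 ==> (3*lim >= 0 && (1/3)*lim != 14)) && ((!(3*v > 1)) ==> (3*lim >= 0 && (1/3)*lim != 14)))) && ((!(lim <= 8)) ==> (3*lim >= 0 && (1/3)*lim != 14)).
Check whether (lim <= 8 ==> ((3*v > 1 ==> (3*lim >= 3 && (1/3)*lim != 14)) && ((!(3*v > 1)) ==> (3*lim >= 0 && (1/3)*lim != 14)))) && ((!(lim <= 8)) ==> (3*lim >= 0 && (1/3)*lim != 14)) implies it.
Every state satisfying the precondition satisfies the weakest precondition: the implication holds.
Answer: valid


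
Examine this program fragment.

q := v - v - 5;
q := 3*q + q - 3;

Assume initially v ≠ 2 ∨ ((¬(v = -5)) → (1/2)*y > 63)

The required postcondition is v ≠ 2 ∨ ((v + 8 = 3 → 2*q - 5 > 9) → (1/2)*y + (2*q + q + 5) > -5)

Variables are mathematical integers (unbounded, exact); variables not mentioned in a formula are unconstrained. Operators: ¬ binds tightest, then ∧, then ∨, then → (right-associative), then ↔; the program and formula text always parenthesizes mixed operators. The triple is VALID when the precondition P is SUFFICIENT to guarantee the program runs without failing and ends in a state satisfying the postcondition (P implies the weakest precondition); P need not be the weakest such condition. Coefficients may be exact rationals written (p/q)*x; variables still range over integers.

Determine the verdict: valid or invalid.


Working backward. After the program, the postcondition v ≠ 2 ∨ ((v + 8 = 3 → 2*q - 5 > 9) → (1/2)*y + (2*q + q + 5) > -5) must hold; in canonical form it is v ≠ 2 ∨ ((v = -5 → 2*q > 14) → 3*q + (1/2)*y > -10).
Before q := 3*q + q - 3: v ≠ 2 ∨ ((v = -5 → 8*q > 20) → 12*q + (1/2)*y > -1)
Before q := v - v - 5: v ≠ 2 ∨ ((¬(v = -5)) → (1/2)*y > 59)
The weakest precondition is v ≠ 2 ∨ ((¬(v = -5)) → (1/2)*y > 59).
Check whether v ≠ 2 ∨ ((¬(v = -5)) → (1/2)*y > 63) implies it.
Every state satisfying the precondition satisfies the weakest precondition: the implication holds.
Answer: valid


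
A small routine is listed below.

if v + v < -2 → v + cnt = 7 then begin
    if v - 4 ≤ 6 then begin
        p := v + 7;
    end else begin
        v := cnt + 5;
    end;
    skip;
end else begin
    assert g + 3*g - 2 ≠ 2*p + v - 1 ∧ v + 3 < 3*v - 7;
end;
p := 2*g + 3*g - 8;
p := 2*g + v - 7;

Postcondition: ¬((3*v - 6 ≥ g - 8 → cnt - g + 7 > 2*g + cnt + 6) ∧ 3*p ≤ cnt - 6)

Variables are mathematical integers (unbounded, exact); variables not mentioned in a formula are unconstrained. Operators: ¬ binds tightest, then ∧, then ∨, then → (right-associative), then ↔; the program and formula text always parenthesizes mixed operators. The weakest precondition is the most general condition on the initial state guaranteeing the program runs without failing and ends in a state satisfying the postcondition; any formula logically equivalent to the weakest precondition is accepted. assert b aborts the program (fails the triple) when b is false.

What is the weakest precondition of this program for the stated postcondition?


Working backward. After the program, the postcondition ¬((3*v - 6 ≥ g - 8 → cnt - g + 7 > 2*g + cnt + 6) ∧ 3*p ≤ cnt - 6) must hold; in canonical form it is ¬((3*v ≥ g - 2 → 3*g < 1) ∧ 3*p ≤ cnt - 6).
Before p := 2*g + v - 7: ¬((3*v ≥ g - 2 → 3*g < 1) ∧ 6*g + 3*v ≤ cnt + 15)
Before p := 2*g + 3*g - 8: ¬((3*v ≥ g - 2 → 3*g < 1) ∧ 6*g + 3*v ≤ cnt + 15)
Then branch requires (v ≤ 10 → (¬((3*v ≥ g - 2 → 3*g < 1) ∧ 6*g + 3*v ≤ cnt + 15))) ∧ ((¬(v ≤ 10)) → (¬((3*cnt ≥ g - 17 → 3*g < 1) ∧ 2*cnt + 6*g ≤ 0))); else branch requires 4*g ≠ 2*p + v + 1 ∧ 2*v > 10 ∧ (¬((3*v ≥ g - 2 → 3*g < 1) ∧ 6*g + 3*v ≤ cnt + 15)).
Before the if: ((2*v < -2 → cnt + v = 7) → ((v ≤ 10 → (¬((3*v ≥ g - 2 → 3*g < 1) ∧ 6*g + 3*v ≤ cnt + 15))) ∧ ((¬(v ≤ 10)) → (¬((3*cnt ≥ g - 17 → 3*g < 1) ∧ 2*cnt + 6*g ≤ 0))))) ∧ ((¬(2*v < -2 → cnt + v = 7)) → (4*g ≠ 2*p + v + 1 ∧ 2*v > 10 ∧ (¬((3*v ≥ g - 2 → 3*g < 1) ∧ 6*g + 3*v ≤ cnt + 15))))
Answer: WP = ((2*v < -2 → cnt + v = 7) → ((v ≤ 10 → (¬((3*v ≥ g - 2 → 3*g < 1) ∧ 6*g + 3*v ≤ cnt + 15))) ∧ ((¬(v ≤ 10)) → (¬((3*cnt ≥ g - 17 → 3*g < 1) ∧ 2*cnt + 6*g ≤ 0))))) ∧ ((¬(2*v < -2 → cnt + v = 7)) → (4*g ≠ 2*p + v + 1 ∧ 2*v > 10 ∧ (¬((3*v ≥ g - 2 → 3*g < 1) ∧ 6*g + 3*v ≤ cnt + 15))))


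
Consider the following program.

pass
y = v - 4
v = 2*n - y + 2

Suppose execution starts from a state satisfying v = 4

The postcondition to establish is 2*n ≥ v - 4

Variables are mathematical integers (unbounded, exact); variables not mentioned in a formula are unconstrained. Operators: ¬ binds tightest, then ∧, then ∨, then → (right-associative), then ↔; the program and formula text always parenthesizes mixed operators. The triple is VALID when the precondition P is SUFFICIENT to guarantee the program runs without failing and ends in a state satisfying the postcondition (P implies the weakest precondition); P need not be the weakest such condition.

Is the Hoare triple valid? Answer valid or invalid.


Working backward. After the program, 2*n ≥ v - 4 must hold.
Before v := 2*n - y + 2: y ≥ -2
Before y := v - 4: v ≥ 2
Before skip: v ≥ 2
The weakest precondition is v ≥ 2.
Check whether v = 4 implies it.
Every state satisfying the precondition satisfies the weakest precondition: the implication holds.
Answer: valid


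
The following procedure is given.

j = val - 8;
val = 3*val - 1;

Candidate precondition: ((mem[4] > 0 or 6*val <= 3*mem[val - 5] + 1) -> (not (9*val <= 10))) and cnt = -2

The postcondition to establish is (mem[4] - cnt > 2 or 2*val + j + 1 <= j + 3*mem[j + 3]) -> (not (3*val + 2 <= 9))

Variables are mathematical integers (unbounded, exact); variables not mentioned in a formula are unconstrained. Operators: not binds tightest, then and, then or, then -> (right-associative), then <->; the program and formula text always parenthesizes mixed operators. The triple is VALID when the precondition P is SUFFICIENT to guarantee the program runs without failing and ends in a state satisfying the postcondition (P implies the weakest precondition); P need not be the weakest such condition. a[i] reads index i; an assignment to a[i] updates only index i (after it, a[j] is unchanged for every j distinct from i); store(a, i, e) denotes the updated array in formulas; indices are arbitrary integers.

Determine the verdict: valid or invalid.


Working backward. After the program, the postcondition (mem[4] - cnt > 2 or 2*val + j + 1 <= j + 3*mem[j + 3]) -> (not (3*val + 2 <= 9)) must hold; in canonical form it is (mem[4] > cnt + 2 or 2*val <= 3*mem[j + 3] - 1) -> (not (3*val <= 7)).
Before val := 3*val - 1: (mem[4] > cnt + 2 or 6*val <= 3*mem[j + 3] + 1) -> (not (9*val <= 10))
Before j := val - 8: (mem[4] > cnt + 2 or 6*val <= 3*mem[val - 5] + 1) -> (not (9*val <= 10))
The weakest precondition is (mem[4] > cnt + 2 or 6*val <= 3*mem[val - 5] + 1) -> (not (9*val <= 10)).
Check whether ((mem[4] > 0 or 6*val <= 3*mem[val - 5] + 1) -> (not (9*val <= 10))) and cnt = -2 implies it.
Every state satisfying the precondition satisfies the weakest precondition: the implication holds.
Answer: valid


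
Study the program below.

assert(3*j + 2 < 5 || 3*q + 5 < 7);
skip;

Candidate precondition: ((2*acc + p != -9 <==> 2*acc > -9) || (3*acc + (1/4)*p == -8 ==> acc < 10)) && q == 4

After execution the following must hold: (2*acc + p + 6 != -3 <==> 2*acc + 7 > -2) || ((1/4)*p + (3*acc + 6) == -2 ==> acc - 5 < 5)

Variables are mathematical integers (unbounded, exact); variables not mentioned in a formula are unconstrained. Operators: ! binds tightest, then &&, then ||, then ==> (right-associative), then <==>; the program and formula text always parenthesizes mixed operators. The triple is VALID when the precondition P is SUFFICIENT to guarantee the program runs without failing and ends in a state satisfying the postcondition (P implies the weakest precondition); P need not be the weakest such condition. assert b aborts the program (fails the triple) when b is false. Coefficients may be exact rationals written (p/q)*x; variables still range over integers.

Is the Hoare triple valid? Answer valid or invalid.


Working backward. After the program, the postcondition (2*acc + p + 6 != -3 <==> 2*acc + 7 > -2) || ((1/4)*p + (3*acc + 6) == -2 ==> acc - 5 < 5) must hold; in canonical form it is (2*acc + p != -9 <==> 2*acc > -9) || (3*acc + (1/4)*p == -8 ==> acc < 10).
Before skip: (2*acc + p != -9 <==> 2*acc > -9) || (3*acc + (1/4)*p == -8 ==> acc < 10)
Before assert 3*j + 2 < 5 || 3*q + 5 < 7: (3*j < 3 || 3*q < 2) && ((2*acc + p != -9 <==> 2*acc > -9) || (3*acc + (1/4)*p == -8 ==> acc < 10))
The weakest precondition is (3*j < 3 || 3*q < 2) && ((2*acc + p != -9 <==> 2*acc > -9) || (3*acc + (1/4)*p == -8 ==> acc < 10)).
Check whether ((2*acc + p != -9 <==> 2*acc > -9) || (3*acc + (1/4)*p == -8 ==> acc < 10)) && q == 4 implies it.
Countermodel: at the initial state acc = -2, j = 1, p = -7, q = 4, the precondition holds but the weakest precondition fails.
Answer: invalid


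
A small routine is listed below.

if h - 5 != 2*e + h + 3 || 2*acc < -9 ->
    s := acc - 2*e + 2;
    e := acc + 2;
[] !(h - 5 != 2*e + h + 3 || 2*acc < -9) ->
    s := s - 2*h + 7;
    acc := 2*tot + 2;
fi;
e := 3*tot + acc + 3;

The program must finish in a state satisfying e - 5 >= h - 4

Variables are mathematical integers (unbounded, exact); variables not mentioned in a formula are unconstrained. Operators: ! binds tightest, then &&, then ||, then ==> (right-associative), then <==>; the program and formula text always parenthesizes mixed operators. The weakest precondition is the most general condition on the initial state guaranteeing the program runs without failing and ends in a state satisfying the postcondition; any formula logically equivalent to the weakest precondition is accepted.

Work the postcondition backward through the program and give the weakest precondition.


Working backward. After the program, the postcondition e - 5 >= h - 4 must hold; in canonical form it is e >= h + 1.
Before e := 3*tot + acc + 3: acc + 3*tot >= h - 2
Then branch requires acc + 3*tot >= h - 2; else branch requires 5*tot >= h - 4.
Before the if: ((2*e != -8 || 2*acc < -9) ==> acc + 3*tot >= h - 2) && ((!(2*e != -8 || 2*acc < -9)) ==> 5*tot >= h - 4)
Answer: WP = ((2*e != -8 || 2*acc < -9) ==> acc + 3*tot >= h - 2) && ((!(2*e != -8 || 2*acc < -9)) ==> 5*tot >= h - 4)


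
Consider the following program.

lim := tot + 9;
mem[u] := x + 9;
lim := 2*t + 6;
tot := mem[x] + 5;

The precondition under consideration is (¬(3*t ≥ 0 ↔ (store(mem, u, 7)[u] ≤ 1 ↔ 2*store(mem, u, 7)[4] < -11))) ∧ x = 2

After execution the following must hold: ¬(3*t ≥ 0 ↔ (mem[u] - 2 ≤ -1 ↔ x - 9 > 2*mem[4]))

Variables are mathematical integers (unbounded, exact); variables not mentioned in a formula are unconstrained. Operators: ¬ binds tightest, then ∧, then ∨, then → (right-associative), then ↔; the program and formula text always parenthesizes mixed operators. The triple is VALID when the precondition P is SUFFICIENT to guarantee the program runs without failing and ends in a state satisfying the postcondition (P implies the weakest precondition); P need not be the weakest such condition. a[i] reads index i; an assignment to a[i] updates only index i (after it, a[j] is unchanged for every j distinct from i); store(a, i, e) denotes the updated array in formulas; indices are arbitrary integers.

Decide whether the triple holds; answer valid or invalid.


Working backward. After the program, the postcondition ¬(3*t ≥ 0 ↔ (mem[u] - 2 ≤ -1 ↔ x - 9 > 2*mem[4])) must hold; in canonical form it is ¬(3*t ≥ 0 ↔ (mem[u] ≤ 1 ↔ x > 2*mem[4] + 9)).
Before tot := mem[x] + 5: ¬(3*t ≥ 0 ↔ (mem[u] ≤ 1 ↔ x > 2*mem[4] + 9))
Before lim := 2*t + 6: ¬(3*t ≥ 0 ↔ (mem[u] ≤ 1 ↔ x > 2*mem[4] + 9))
Before mem[u] := x + 9: ¬(3*t ≥ 0 ↔ (store(mem, u, x + 9)[u] ≤ 1 ↔ x > 2*store(mem, u, x + 9)[4] + 9))
Before lim := tot + 9: ¬(3*t ≥ 0 ↔ (store(mem, u, x + 9)[u] ≤ 1 ↔ x > 2*store(mem, u, x + 9)[4] + 9))
The weakest precondition is ¬(3*t ≥ 0 ↔ (store(mem, u, x + 9)[u] ≤ 1 ↔ x > 2*store(mem, u, x + 9)[4] + 9)).
Check whether (¬(3*t ≥ 0 ↔ (store(mem, u, 7)[u] ≤ 1 ↔ 2*store(mem, u, 7)[4] < -11))) ∧ x = 2 implies it.
Countermodel: at the initial state mem = {[3] = 2, [4] = -4, elsewhere 2}, t = -1, u = 3, x = 2, the precondition holds but the weakest precondition fails.
Answer: invalid


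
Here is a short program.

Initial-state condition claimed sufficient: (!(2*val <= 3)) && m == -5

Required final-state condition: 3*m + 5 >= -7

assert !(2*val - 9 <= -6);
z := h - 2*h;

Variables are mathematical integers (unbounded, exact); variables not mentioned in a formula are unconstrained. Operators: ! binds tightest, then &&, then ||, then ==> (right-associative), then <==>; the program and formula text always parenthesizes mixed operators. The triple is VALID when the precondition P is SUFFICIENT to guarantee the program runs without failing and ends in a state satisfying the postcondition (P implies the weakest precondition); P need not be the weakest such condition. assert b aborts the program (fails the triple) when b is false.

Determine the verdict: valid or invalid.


Working backward. After the program, the postcondition 3*m + 5 >= -7 must hold; in canonical form it is 3*m >= -12.
Before z := h - 2*h: 3*m >= -12
Before assert !(2*val - 9 <= -6): (!(2*val <= 3)) && 3*m >= -12
The weakest precondition is (!(2*val <= 3)) && 3*m >= -12.
Check whether (!(2*val <= 3)) && m == -5 implies it.
Countermodel: at the initial state m = -5, val = 2, the precondition holds but the weakest precondition fails.
Answer: invalid


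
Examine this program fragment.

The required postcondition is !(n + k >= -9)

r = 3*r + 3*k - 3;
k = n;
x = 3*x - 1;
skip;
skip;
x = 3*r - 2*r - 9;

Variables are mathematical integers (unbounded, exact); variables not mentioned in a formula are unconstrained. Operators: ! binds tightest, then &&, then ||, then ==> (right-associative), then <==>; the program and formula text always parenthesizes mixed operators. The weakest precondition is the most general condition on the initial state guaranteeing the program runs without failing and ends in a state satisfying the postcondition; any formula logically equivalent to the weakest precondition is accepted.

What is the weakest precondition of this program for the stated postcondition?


Working backward. After the program, the postcondition !(n + k >= -9) must hold; in canonical form it is !(k + n >= -9).
Before x := 3*r - 2*r - 9: !(k + n >= -9)
Before skip: !(k + n >= -9)
Before skip: !(k + n >= -9)
Before x := 3*x - 1: !(k + n >= -9)
Before k := n: !(2*n >= -9)
Before r := 3*r + 3*k - 3: !(2*n >= -9)
Answer: WP = !(2*n >= -9)


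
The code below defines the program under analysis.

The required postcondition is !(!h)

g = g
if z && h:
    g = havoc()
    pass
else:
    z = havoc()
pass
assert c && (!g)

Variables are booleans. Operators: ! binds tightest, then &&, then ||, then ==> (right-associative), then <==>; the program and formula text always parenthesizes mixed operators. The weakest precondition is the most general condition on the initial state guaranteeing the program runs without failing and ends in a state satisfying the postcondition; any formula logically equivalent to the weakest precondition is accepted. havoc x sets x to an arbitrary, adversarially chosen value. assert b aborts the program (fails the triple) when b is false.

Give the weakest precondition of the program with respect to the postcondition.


Working backward. After the program, the postcondition !(!h) must hold; in canonical form it is h.
Before assert c && (!g): c && (!g) && h
Before skip: c && (!g) && h
Then branch requires false; else branch requires c && (!g) && h.
Before the if: (!(z && h)) && ((!(z && h)) ==> (c && (!g) && h))
Before g := g: (!(z && h)) && ((!(z && h)) ==> (c && (!g) && h))
Answer: WP = (!(z && h)) && ((!(z && h)) ==> (c && (!g) && h))


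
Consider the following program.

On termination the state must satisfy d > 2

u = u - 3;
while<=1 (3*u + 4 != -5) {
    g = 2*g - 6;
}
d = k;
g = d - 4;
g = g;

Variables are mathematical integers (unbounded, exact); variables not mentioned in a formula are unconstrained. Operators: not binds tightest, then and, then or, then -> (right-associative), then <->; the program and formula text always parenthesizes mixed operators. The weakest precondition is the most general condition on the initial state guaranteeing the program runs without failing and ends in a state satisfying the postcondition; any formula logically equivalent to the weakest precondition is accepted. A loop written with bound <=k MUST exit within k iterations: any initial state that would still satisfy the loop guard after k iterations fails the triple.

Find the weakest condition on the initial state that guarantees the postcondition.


Working backward. After the program, d > 2 must hold.
Before g := g: d > 2
Before g := d - 4: d > 2
Before d := k: k > 2
Before the loop (bound <=1), unroll the exhaustion recursion (WP_0 = exit-now case; WP_j = one more guarded iteration, up to j = 1):
  WP_0: (not (3*u != -9)) and k > 2
  WP_1: (3*u != -9 -> ((not (3*u != -9)) and k > 2)) and ((not (3*u != -9)) -> k > 2)
So before the loop: (3*u != -9 -> ((not (3*u != -9)) and k > 2)) and ((not (3*u != -9)) -> k > 2)
Before u := u - 3: (3*u != 0 -> ((not (3*u != 0)) and k > 2)) and ((not (3*u != 0)) -> k > 2)
Answer: WP = (3*u != 0 -> ((not (3*u != 0)) and k > 2)) and ((not (3*u != 0)) -> k > 2)


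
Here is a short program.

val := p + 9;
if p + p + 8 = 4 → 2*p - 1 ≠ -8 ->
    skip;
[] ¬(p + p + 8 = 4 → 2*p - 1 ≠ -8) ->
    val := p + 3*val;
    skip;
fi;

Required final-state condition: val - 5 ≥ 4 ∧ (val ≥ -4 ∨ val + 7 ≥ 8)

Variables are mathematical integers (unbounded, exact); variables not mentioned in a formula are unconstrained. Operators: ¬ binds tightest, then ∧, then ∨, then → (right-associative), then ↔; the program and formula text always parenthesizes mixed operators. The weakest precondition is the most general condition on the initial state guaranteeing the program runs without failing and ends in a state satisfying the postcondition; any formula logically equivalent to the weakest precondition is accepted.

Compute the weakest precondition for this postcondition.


Working backward. After the program, the postcondition val - 5 ≥ 4 ∧ (val ≥ -4 ∨ val + 7 ≥ 8) must hold; in canonical form it is val ≥ 9 ∧ (val ≥ -4 ∨ val ≥ 1).
Then branch requires val ≥ 9 ∧ (val ≥ -4 ∨ val ≥ 1); else branch requires p + 3*val ≥ 9 ∧ (p + 3*val ≥ -4 ∨ p + 3*val ≥ 1).
Before the if: ((2*p = -4 → 2*p ≠ -7) → (val ≥ 9 ∧ (val ≥ -4 ∨ val ≥ 1))) ∧ ((¬(2*p = -4 → 2*p ≠ -7)) → (p + 3*val ≥ 9 ∧ (p + 3*val ≥ -4 ∨ p + 3*val ≥ 1)))
Before val := p + 9: ((2*p = -4 → 2*p ≠ -7) → (p ≥ 0 ∧ (p ≥ -13 ∨ p ≥ -8))) ∧ ((¬(2*p = -4 → 2*p ≠ -7)) → (4*p ≥ -18 ∧ (4*p ≥ -31 ∨ 4*p ≥ -26)))
Answer: WP = ((2*p = -4 → 2*p ≠ -7) → (p ≥ 0 ∧ (p ≥ -13 ∨ p ≥ -8))) ∧ ((¬(2*p = -4 → 2*p ≠ -7)) → (4*p ≥ -18 ∧ (4*p ≥ -31 ∨ 4*p ≥ -26)))


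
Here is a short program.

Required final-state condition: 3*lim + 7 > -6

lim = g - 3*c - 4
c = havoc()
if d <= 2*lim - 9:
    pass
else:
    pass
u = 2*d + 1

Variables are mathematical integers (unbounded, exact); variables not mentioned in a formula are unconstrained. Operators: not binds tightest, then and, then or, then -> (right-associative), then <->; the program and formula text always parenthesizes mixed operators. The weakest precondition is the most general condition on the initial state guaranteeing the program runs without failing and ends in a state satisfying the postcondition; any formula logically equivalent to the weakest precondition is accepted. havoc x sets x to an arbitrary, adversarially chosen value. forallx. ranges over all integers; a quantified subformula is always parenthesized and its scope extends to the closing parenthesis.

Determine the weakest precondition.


Working backward. After the program, the postcondition 3*lim + 7 > -6 must hold; in canonical form it is 3*lim > -13.
Before u := 2*d + 1: 3*lim > -13
Then branch requires 3*lim > -13; else branch requires 3*lim > -13.
Before the if: (d <= 2*lim - 9 -> 3*lim > -13) and ((not (d <= 2*lim - 9)) -> 3*lim > -13)
Before havoc c: (d <= 2*lim - 9 -> 3*lim > -13) and ((not (d <= 2*lim - 9)) -> 3*lim > -13)
Before lim := g - 3*c - 4: (6*c + d <= 2*g - 17 -> 3*g > 9*c - 1) and ((not (6*c + d <= 2*g - 17)) -> 3*g > 9*c - 1)
Answer: WP = (6*c + d <= 2*g - 17 -> 3*g > 9*c - 1) and ((not (6*c + d <= 2*g - 17)) -> 3*g > 9*c - 1)
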